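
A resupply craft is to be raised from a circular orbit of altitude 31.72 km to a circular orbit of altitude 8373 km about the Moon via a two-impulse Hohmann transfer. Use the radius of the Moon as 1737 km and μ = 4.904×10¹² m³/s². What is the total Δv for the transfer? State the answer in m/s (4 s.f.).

Δv_total ≈ 823.7 m/s

r₁ = 1737 + 31.72 = 1768.7 km = 1.7687×10⁶ m.
r₂ = 1737 + 8373 = 10110 km = 1.0110×10⁷ m.
Transfer ellipse a_t = (r₁ + r₂)/2 = 5.939×10⁶ m.
At r₁: circular v_c1 = √(μ/r₁) = 1665 m/s; transfer-perilune v_p = √[μ(2/r₁ − 1/a_t)] = 2172 m/s.
Δv₁ = v_p − v_c1 = 507.3 m/s.
At r₂: circular v_c2 = √(μ/r₂) = 696.5 m/s; transfer-apolune v_a = √[μ(2/r₂ − 1/a_t)] = 380.1 m/s.
Δv₂ = v_c2 − v_a = 316.4 m/s.
Total Δv = Δv₁ + Δv₂ = 823.7 m/s.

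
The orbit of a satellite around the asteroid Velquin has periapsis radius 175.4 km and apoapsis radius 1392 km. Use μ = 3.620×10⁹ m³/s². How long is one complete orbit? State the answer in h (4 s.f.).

T ≈ 20.13 h

Semi-major axis a = (r_p + r_a)/2 = (175.40 + 1392.0)/2 = 783.70 km = 7.837×10⁵ m.
By Kepler's third law T = 2π√(a³/μ) = 2π × 1.153×10⁴ = 7.245×10⁴ s.
= 20.13 h.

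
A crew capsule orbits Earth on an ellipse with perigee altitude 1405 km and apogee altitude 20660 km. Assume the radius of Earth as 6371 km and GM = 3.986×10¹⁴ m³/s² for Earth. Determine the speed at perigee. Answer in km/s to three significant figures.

v ≈ 8.92 km/s

r_p = 6371 + 1405 = 7776.0 km = 7.7760×10⁶ m.
r_a = 6371 + 20660 = 27031 km = 2.7031×10⁷ m.
Semi-major axis a = (r_p + r_a)/2 = 17404 km = 1.740×10⁷ m.
Vis-viva: v² = μ(2/r − 1/a) = 3.986×10¹⁴ × (2.572×10⁻⁷ − 5.746×10⁻⁸) = 7.962×10⁷ m²/s².
v = 8923 m/s = 8.923 km/s.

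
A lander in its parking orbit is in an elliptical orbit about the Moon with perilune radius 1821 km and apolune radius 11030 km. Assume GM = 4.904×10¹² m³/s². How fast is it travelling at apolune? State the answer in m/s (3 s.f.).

Semi-major axis a = (r_p + r_a)/2 = 6425.5 km = 6.426×10⁶ m.
Vis-viva: v² = μ(2/r − 1/a) = 4.904×10¹² × (1.813×10⁻⁷ − 1.556×10⁻⁷) = 1.260×10⁵ m²/s².
v = 355.0 m/s.

v ≈ 355 m/s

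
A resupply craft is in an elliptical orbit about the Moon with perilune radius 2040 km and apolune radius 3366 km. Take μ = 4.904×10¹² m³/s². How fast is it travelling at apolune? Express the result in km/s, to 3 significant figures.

v ≈ 1.05 km/s

Semi-major axis a = (r_p + r_a)/2 = 2703.0 km = 2.703×10⁶ m.
Vis-viva: v² = μ(2/r − 1/a) = 4.904×10¹² × (5.942×10⁻⁷ − 3.700×10⁻⁷) = 1.100×10⁶ m²/s².
v = 1049 m/s = 1.049 km/s.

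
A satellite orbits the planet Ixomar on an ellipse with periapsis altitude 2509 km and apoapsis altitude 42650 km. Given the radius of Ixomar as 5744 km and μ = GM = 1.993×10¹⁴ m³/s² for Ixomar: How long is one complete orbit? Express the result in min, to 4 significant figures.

T ≈ 1118 min

r_p = 5744 + 2509 = 8253.0 km = 8.2530×10⁶ m.
r_a = 5744 + 42650 = 48394 km = 4.8394×10⁷ m.
Semi-major axis a = (r_p + r_a)/2 = (8253.0 + 48394)/2 = 28324 km = 2.832×10⁷ m.
By Kepler's third law T = 2π√(a³/μ) = 2π × 1.068×10⁴ = 6.709×10⁴ s.
= 1118 min.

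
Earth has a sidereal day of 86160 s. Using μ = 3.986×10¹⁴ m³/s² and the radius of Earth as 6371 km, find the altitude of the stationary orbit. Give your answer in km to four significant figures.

h_sync ≈ 35790 km

A synchronous orbit has period T, so by Kepler's third law a = (μT²/4π²)^(1/3).
μT²/4π² = 3.986×10¹⁴ × (8.616×10⁴)² / 39.48 = 7.495×10²² m³.
a = 4.216×10⁷ m = 42163 km.
Altitude h = a − R = 42163 − 6371 = 35792 km.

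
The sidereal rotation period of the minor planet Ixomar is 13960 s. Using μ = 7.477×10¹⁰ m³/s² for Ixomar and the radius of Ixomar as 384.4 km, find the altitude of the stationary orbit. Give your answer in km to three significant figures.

A synchronous orbit has period T, so by Kepler's third law a = (μT²/4π²)^(1/3).
μT²/4π² = 7.477×10¹⁰ × (1.396×10⁴)² / 39.48 = 3.691×10¹⁷ m³.
a = 7.173×10⁵ m = 717.32 km.
Altitude h = a − R = 717.32 − 384.4 = 332.92 km.

h_sync ≈ 333 km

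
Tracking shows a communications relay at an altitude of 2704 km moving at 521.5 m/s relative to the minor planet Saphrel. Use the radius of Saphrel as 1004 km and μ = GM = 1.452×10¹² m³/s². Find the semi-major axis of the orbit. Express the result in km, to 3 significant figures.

r = 1004 + 2704 = 3708.0 km = 3.708×10⁶ m.
Specific orbital energy ε = v²/2 − μ/r = (521.5)²/2 − 1.452×10¹²/3.708×10⁶ = -2.556×10⁵ J/kg.
Since ε = −μ/(2a), a = −μ/(2ε) = 2.840×10⁶ m = 2840.3 km.

a ≈ 2840 km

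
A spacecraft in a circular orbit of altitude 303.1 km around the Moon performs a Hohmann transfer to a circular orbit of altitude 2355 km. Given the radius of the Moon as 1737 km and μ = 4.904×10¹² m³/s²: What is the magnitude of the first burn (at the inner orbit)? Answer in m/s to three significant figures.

r₁ = 1737 + 303.1 = 2040.1 km = 2.0401×10⁶ m.
r₂ = 1737 + 2355 = 4092.0 km = 4.0920×10⁶ m.
Transfer ellipse a_t = (r₁ + r₂)/2 = 3.066×10⁶ m.
At r₁: circular v_c1 = √(μ/r₁) = 1550 m/s; transfer-perilune v_p = √[μ(2/r₁ − 1/a_t)] = 1791 m/s.
Δv₁ = v_p − v_c1 = 240.7 m/s.

Δv ≈ 241 m/s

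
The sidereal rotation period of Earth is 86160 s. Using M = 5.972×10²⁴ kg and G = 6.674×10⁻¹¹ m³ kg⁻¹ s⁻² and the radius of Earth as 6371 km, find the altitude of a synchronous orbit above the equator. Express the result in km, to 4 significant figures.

μ = GM = 6.674×10⁻¹¹ × 5.972×10²⁴ = 3.986×10¹⁴ m³/s².
A synchronous orbit has period T, so by Kepler's third law a = (μT²/4π²)^(1/3).
μT²/4π² = 3.986×10¹⁴ × (8.616×10⁴)² / 39.48 = 7.495×10²² m³.
a = 4.216×10⁷ m = 42162 km.
Altitude h = a − R = 42162 − 6371 = 35791 km.

h_sync ≈ 35790 km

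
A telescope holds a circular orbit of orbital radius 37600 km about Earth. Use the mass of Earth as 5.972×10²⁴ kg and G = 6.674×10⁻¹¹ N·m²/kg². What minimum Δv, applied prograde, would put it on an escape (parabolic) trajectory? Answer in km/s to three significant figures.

μ = GM = 6.674×10⁻¹¹ × 5.972×10²⁴ = 3.986×10¹⁴ m³/s².
r = 37600 km = 3.760×10⁷ m.
Circular speed v_c = √(μ/r) = 3256 m/s.
Escape speed v_esc = √(2μ/r) = √2 × v_c = 4604 m/s.
Δv = v_esc − v_c = 1349 m/s = 1.349 km/s.

Δv ≈ 1.35 km/s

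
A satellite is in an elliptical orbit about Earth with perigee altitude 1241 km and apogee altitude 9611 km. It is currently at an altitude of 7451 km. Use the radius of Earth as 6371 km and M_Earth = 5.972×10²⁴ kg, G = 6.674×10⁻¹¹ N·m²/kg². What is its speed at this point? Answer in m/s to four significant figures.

μ = GM = 6.674×10⁻¹¹ × 5.972×10²⁴ = 3.986×10¹⁴ m³/s².
r_p = 6371 + 1241 = 7612.0 km = 7.6120×10⁶ m.
r_a = 6371 + 9611 = 15982 km = 1.5982×10⁷ m.
r = 6371 + 7451 = 13822 km = 1.382×10⁷ m.
Semi-major axis a = (r_p + r_a)/2 = 11797 km = 1.180×10⁷ m.
Vis-viva: v² = μ(2/r − 1/a) = 3.986×10¹⁴ × (1.447×10⁻⁷ − 8.477×10⁻⁸) = 2.389×10⁷ m²/s².
v = 4887 m/s.

v ≈ 4887 m/s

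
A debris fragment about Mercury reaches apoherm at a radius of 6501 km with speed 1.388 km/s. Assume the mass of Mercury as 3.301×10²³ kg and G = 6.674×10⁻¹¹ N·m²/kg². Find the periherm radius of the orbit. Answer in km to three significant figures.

μ = GM = 6.674×10⁻¹¹ × 3.301×10²³ = 2.203×10¹³ m³/s².
r_a = 6.501×10⁶ m.
Specific energy ε = v²/2 − μ/r = -2.426×10⁶ J/kg, so a = −μ/(2ε) = 4.541×10⁶ m.
The apsides satisfy r_p + r_a = 2a, so the periherm radius is 2a − r_a = 2.582×10⁶ m = 2581.8 km.

periherm radius ≈ 2580 km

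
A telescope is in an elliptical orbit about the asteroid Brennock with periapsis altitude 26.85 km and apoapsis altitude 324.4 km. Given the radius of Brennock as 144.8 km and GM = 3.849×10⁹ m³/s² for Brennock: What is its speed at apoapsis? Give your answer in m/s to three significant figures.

v ≈ 66.3 m/s

r_p = 144.8 + 26.85 = 171.65 km = 1.7165×10⁵ m.
r_a = 144.8 + 324.4 = 469.20 km = 4.6920×10⁵ m.
Semi-major axis a = (r_p + r_a)/2 = 320.43 km = 3.204×10⁵ m.
Vis-viva: v² = μ(2/r − 1/a) = 3.849×10⁹ × (4.263×10⁻⁶ − 3.121×10⁻⁶) = 4.394×10³ m²/s².
v = 66.29 m/s.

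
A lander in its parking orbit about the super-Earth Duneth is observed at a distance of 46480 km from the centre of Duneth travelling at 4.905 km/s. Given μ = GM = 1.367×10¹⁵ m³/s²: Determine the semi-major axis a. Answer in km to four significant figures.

r = 4.648×10⁷ m.
Vis-viva rearranged: 1/a = 2/r − v²/μ = 4.303×10⁻⁸ − 1.760×10⁻⁸ = 2.543×10⁻⁸ m⁻¹.
a = 3.932×10⁷ m = 39325 km.

a ≈ 39320 km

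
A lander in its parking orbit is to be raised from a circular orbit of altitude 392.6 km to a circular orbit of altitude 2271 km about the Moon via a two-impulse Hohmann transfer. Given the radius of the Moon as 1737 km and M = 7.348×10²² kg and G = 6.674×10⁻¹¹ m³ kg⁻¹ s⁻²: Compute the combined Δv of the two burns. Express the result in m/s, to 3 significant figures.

Δv_total ≈ 401 m/s

μ = GM = 6.674×10⁻¹¹ × 7.348×10²² = 4.904×10¹² m³/s².
r₁ = 1737 + 392.6 = 2129.6 km = 2.1296×10⁶ m.
r₂ = 1737 + 2271 = 4008.0 km = 4.0080×10⁶ m.
Transfer ellipse a_t = (r₁ + r₂)/2 = 3.069×10⁶ m.
At r₁: circular v_c1 = √(μ/r₁) = 1517 m/s; transfer-perilune v_p = √[μ(2/r₁ − 1/a_t)] = 1734 m/s.
Δv₁ = v_p − v_c1 = 216.7 m/s.
At r₂: circular v_c2 = √(μ/r₂) = 1106 m/s; transfer-apolune v_a = √[μ(2/r₂ − 1/a_t)] = 921.5 m/s.
Δv₂ = v_c2 − v_a = 184.7 m/s.
Total Δv = Δv₁ + Δv₂ = 401.4 m/s.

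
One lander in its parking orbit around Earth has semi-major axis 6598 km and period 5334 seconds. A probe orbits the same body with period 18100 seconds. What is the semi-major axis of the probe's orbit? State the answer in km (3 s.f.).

a₂ ≈ 14900 km

Kepler's third law: a³ ∝ T², so a₂ = a₁ (T₂/T₁)^(2/3).
T₂/T₁ = 3.393, (T₂/T₁)^(2/3) = 2.258.
a₂ = 6598 × 2.258 = 14900 km.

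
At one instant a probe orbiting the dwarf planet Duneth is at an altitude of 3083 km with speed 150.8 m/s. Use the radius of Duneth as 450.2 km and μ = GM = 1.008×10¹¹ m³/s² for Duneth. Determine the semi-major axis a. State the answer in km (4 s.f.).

a ≈ 2937 km

r = 450.2 + 3083 = 3533.2 km = 3.533×10⁶ m.
Vis-viva rearranged: 1/a = 2/r − v²/μ = 5.661×10⁻⁷ − 2.256×10⁻⁷ = 3.405×10⁻⁷ m⁻¹.
a = 2.937×10⁶ m = 2937.2 km.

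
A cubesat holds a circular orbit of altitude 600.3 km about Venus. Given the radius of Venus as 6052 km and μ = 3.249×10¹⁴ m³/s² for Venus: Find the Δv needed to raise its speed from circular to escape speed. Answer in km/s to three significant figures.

r = 6052 + 600.3 = 6652.3 km = 6.6523×10⁶ m.
Circular speed v_c = √(μ/r) = 6989 m/s.
Escape speed v_esc = √(2μ/r) = √2 × v_c = 9883 m/s.
Δv = v_esc − v_c = 2895 m/s = 2.895 km/s.

Δv ≈ 2.89 km/s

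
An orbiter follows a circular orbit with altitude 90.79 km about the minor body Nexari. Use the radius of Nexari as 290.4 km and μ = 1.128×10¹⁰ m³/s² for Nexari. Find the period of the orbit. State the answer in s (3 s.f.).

r = 290.4 + 90.79 = 381.19 km = 3.8119×10⁵ m.
Kepler's third law: T = 2π√(r³/μ) = 2π√((3.812×10⁵)³ / 1.128×10¹⁰).
r³/μ = 4.910×10⁶ s², so T = 2π × 2.216×10³ = 1.392×10⁴ s.

T ≈ 13900 s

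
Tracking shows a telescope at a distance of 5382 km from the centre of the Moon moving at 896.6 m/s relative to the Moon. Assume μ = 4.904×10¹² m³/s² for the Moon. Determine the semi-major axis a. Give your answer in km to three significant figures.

r = 5.382×10⁶ m.
Vis-viva rearranged: 1/a = 2/r − v²/μ = 3.716×10⁻⁷ − 1.639×10⁻⁷ = 2.077×10⁻⁷ m⁻¹.
a = 4.815×10⁶ m = 4815.0 km.

a ≈ 4820 km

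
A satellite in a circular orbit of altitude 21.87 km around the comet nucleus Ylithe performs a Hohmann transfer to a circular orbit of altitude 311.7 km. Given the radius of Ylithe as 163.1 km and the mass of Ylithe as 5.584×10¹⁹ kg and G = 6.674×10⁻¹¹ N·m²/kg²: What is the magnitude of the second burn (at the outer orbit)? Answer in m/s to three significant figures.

Δv ≈ 22.3 m/s

μ = GM = 6.674×10⁻¹¹ × 5.584×10¹⁹ = 3.727×10⁹ m³/s².
r₁ = 163.1 + 21.87 = 184.97 km = 1.8497×10⁵ m.
r₂ = 163.1 + 311.7 = 474.80 km = 4.7480×10⁵ m.
Transfer ellipse a_t = (r₁ + r₂)/2 = 3.299×10⁵ m.
At r₁: circular v_c1 = √(μ/r₁) = 141.9 m/s; transfer-periapsis v_p = √[μ(2/r₁ − 1/a_t)] = 170.3 m/s.
At r₂: circular v_c2 = √(μ/r₂) = 88.60 m/s; transfer-apoapsis v_a = √[μ(2/r₂ − 1/a_t)] = 66.34 m/s.
Δv₂ = v_c2 − v_a = 22.25 m/s.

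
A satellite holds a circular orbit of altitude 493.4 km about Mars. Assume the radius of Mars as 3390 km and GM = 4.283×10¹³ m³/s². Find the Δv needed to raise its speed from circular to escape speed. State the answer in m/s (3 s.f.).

Δv ≈ 1380 m/s

r = 3390 + 493.4 = 3883.4 km = 3.8834×10⁶ m.
Circular speed v_c = √(μ/r) = 3321 m/s.
Escape speed v_esc = √(2μ/r) = √2 × v_c = 4697 m/s.
Δv = v_esc − v_c = 1376 m/s.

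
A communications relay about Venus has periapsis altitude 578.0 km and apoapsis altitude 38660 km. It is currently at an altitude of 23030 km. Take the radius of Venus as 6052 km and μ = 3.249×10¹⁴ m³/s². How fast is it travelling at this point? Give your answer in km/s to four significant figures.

v ≈ 3.112 km/s

r_p = 6052 + 578.0 = 6630.0 km = 6.6300×10⁶ m.
r_a = 6052 + 38660 = 44712 km = 4.4712×10⁷ m.
r = 6052 + 23030 = 29082 km = 2.908×10⁷ m.
Semi-major axis a = (r_p + r_a)/2 = 25671 km = 2.567×10⁷ m.
Vis-viva: v² = μ(2/r − 1/a) = 3.249×10¹⁴ × (6.877×10⁻⁸ − 3.895×10⁻⁸) = 9.687×10⁶ m²/s².
v = 3112 m/s = 3.112 km/s.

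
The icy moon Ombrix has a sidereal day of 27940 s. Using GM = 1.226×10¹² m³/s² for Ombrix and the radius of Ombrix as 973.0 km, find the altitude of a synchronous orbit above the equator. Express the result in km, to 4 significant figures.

h_sync ≈ 1921 km

A synchronous orbit has period T, so by Kepler's third law a = (μT²/4π²)^(1/3).
μT²/4π² = 1.226×10¹² × (2.794×10⁴)² / 39.48 = 2.424×10¹⁹ m³.
a = 2.894×10⁶ m = 2894.2 km.
Altitude h = a − R = 2894.2 − 973.0 = 1921.2 km.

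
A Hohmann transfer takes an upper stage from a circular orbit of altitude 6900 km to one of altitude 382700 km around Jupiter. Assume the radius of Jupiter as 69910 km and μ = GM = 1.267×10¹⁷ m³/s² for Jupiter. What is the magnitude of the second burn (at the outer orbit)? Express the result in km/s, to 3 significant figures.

Δv ≈ 7.72 km/s

r₁ = 69910 + 6900 = 76810 km = 7.6810×10⁷ m.
r₂ = 69910 + 382700 = 452610 km = 4.5261×10⁸ m.
Transfer ellipse a_t = (r₁ + r₂)/2 = 2.647×10⁸ m.
At r₁: circular v_c1 = √(μ/r₁) = 40610 m/s; transfer-perijove v_p = √[μ(2/r₁ − 1/a_t)] = 53110 m/s.
At r₂: circular v_c2 = √(μ/r₂) = 16730 m/s; transfer-apojove v_a = √[μ(2/r₂ − 1/a_t)] = 9013 m/s.
Δv₂ = v_c2 − v_a = 7719 m/s.
= 7.719 km/s.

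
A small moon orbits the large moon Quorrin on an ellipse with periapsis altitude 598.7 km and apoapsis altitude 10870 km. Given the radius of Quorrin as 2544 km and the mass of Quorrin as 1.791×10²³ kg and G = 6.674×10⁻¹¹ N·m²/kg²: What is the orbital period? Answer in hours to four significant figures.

T ≈ 12.02 hours

μ = GM = 6.674×10⁻¹¹ × 1.791×10²³ = 1.195×10¹³ m³/s².
r_p = 2544 + 598.7 = 3142.7 km = 3.1427×10⁶ m.
r_a = 2544 + 10870 = 13414 km = 1.3414×10⁷ m.
Semi-major axis a = (r_p + r_a)/2 = (3142.7 + 13414)/2 = 8278.4 km = 8.278×10⁶ m.
By Kepler's third law T = 2π√(a³/μ) = 2π × 6.889×10³ = 4.329×10⁴ s.
= 12.02 hours.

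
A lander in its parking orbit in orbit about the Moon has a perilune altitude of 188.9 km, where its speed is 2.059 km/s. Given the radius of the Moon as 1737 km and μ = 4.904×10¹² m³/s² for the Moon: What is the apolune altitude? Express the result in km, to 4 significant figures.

r_p = 1737 + 188.9 = 1925.9 km = 1.926×10⁶ m.
Specific energy ε = v²/2 − μ/r = -4.266×10⁵ J/kg, so a = −μ/(2ε) = 5.748×10⁶ m.
The apsides satisfy r_p + r_a = 2a, so the apolune radius is 2a − r_p = 9.570×10⁶ m = 9569.6 km.
Apolune altitude = 9569.6 − 1737 = 7832.6 km.

apolune altitude ≈ 7833 km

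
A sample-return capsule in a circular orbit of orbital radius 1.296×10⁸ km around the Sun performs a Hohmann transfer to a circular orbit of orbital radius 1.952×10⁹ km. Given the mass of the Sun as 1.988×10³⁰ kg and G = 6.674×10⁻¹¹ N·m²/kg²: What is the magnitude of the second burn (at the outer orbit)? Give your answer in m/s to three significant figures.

Δv ≈ 5340 m/s

μ = GM = 6.674×10⁻¹¹ × 1.988×10³⁰ = 1.327×10²⁰ m³/s².
r₁ = 1.296×10⁸ km = 1.296×10¹¹ m.
r₂ = 1.952×10⁹ km = 1.952×10¹² m.
Transfer ellipse a_t = (r₁ + r₂)/2 = 1.041×10¹² m.
At r₁: circular v_c1 = √(μ/r₁) = 32000 m/s; transfer-perihelion v_p = √[μ(2/r₁ − 1/a_t)] = 43820 m/s.
At r₂: circular v_c2 = √(μ/r₂) = 8244 m/s; transfer-aphelion v_a = √[μ(2/r₂ − 1/a_t)] = 2909 m/s.
Δv₂ = v_c2 − v_a = 5335 m/s.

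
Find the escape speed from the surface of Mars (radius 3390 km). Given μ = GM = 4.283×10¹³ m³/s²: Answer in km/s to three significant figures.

r = R = 3.390×10⁶ m.
Escape speed v_esc = √(2μ/r) = √(2 × 4.283×10¹³ / 3.390×10⁶) = √(2.527×10⁷) = 5027 m/s.
= 5.027 km/s.

v_esc ≈ 5.03 km/s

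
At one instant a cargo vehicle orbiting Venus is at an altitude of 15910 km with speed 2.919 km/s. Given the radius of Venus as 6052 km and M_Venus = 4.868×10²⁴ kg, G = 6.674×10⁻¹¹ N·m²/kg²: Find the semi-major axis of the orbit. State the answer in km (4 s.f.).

a ≈ 15420 km

μ = GM = 6.674×10⁻¹¹ × 4.868×10²⁴ = 3.249×10¹⁴ m³/s².
r = 6052 + 15910 = 21962 km = 2.196×10⁷ m.
Specific orbital energy ε = v²/2 − μ/r = (2919)²/2 − 3.249×10¹⁴/2.196×10⁷ = -1.053×10⁷ J/kg.
Since ε = −μ/(2a), a = −μ/(2ε) = 1.542×10⁷ m = 15422 km.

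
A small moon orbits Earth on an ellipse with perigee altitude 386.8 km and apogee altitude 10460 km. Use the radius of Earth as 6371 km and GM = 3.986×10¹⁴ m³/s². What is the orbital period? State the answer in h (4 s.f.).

T ≈ 3.541 h

r_p = 6371 + 386.8 = 6757.8 km = 6.7578×10⁶ m.
r_a = 6371 + 10460 = 16831 km = 1.6831×10⁷ m.
Semi-major axis a = (r_p + r_a)/2 = (6757.8 + 16831)/2 = 11794 km = 1.179×10⁷ m.
By Kepler's third law T = 2π√(a³/μ) = 2π × 2.029×10³ = 1.275×10⁴ s.
= 3.541 h.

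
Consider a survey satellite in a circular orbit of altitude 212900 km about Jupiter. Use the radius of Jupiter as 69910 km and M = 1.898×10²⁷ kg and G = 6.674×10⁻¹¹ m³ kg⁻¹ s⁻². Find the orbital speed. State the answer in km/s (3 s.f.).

μ = GM = 6.674×10⁻¹¹ × 1.898×10²⁷ = 1.267×10¹⁷ m³/s².
r = 69910 + 212900 = 282810 km = 2.8281×10⁸ m.
For a circular orbit v = √(μ/r) = √(1.267×10¹⁷ / 2.828×10⁸) = √(4.479×10⁸) = 21160 m/s.
That is 21.16 km/s.

v ≈ 21.2 km/s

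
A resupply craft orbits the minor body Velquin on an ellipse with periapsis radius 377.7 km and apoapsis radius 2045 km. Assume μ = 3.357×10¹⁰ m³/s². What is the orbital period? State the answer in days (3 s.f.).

T ≈ 0.529 days

Semi-major axis a = (r_p + r_a)/2 = (377.70 + 2045.0)/2 = 1211.3 km = 1.211×10⁶ m.
By Kepler's third law T = 2π√(a³/μ) = 2π × 7.277×10³ = 4.572×10⁴ s.
= 0.5292 days.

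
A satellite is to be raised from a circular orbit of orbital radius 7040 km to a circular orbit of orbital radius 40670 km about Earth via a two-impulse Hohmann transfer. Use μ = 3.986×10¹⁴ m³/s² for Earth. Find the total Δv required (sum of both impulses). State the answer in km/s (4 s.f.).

r₁ = 7040 km = 7.040×10⁶ m.
r₂ = 40670 km = 4.067×10⁷ m.
Transfer ellipse a_t = (r₁ + r₂)/2 = 2.386×10⁷ m.
At r₁: circular v_c1 = √(μ/r₁) = 7525 m/s; transfer-perigee v_p = √[μ(2/r₁ − 1/a_t)] = 9825 m/s.
Δv₁ = v_p − v_c1 = 2300 m/s.
At r₂: circular v_c2 = √(μ/r₂) = 3131 m/s; transfer-apogee v_a = √[μ(2/r₂ − 1/a_t)] = 1701 m/s.
Δv₂ = v_c2 − v_a = 1430 m/s.
Total Δv = Δv₁ + Δv₂ = 3730 m/s = 3.730 km/s.

Δv_total ≈ 3.730 km/s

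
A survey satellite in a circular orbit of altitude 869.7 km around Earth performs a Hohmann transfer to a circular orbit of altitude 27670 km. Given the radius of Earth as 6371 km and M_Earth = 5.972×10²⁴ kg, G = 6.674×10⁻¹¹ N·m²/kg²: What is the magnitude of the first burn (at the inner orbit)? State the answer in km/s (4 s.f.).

μ = GM = 6.674×10⁻¹¹ × 5.972×10²⁴ = 3.986×10¹⁴ m³/s².
r₁ = 6371 + 869.7 = 7240.7 km = 7.2407×10⁶ m.
r₂ = 6371 + 27670 = 34041 km = 3.4041×10⁷ m.
Transfer ellipse a_t = (r₁ + r₂)/2 = 2.064×10⁷ m.
At r₁: circular v_c1 = √(μ/r₁) = 7419 m/s; transfer-perigee v_p = √[μ(2/r₁ − 1/a_t)] = 9528 m/s.
Δv₁ = v_p − v_c1 = 2109 m/s.
= 2.109 km/s.

Δv ≈ 2.109 km/s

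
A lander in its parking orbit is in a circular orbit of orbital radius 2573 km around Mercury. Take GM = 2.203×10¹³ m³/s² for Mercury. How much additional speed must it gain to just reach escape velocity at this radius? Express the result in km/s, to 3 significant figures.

r = 2573 km = 2.573×10⁶ m.
Circular speed v_c = √(μ/r) = 2926 m/s.
Escape speed v_esc = √(2μ/r) = √2 × v_c = 4138 m/s.
Δv = v_esc − v_c = 1212 m/s = 1.212 km/s.

Δv ≈ 1.21 km/s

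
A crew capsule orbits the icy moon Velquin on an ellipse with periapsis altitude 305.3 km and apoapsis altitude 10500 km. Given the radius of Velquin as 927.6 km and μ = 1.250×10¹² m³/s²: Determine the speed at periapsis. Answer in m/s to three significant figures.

v ≈ 1350 m/s

r_p = 927.6 + 305.3 = 1232.9 km = 1.2329×10⁶ m.
r_a = 927.6 + 10500 = 11428 km = 1.1428×10⁷ m.
Semi-major axis a = (r_p + r_a)/2 = 6330.2 km = 6.330×10⁶ m.
Vis-viva: v² = μ(2/r − 1/a) = 1.250×10¹² × (1.622×10⁻⁶ − 1.580×10⁻⁷) = 1.830×10⁶ m²/s².
v = 1353 m/s.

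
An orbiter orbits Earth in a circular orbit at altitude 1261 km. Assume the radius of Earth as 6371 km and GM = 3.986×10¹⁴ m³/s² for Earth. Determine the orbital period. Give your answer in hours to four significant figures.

r = 6371 + 1261 = 7632.0 km = 7.6320×10⁶ m.
Kepler's third law: T = 2π√(r³/μ) = 2π√((7.632×10⁶)³ / 3.986×10¹⁴).
r³/μ = 1.115×10⁶ s², so T = 2π × 1.056×10³ = 6.635×10³ s.
Converting: 6.635×10³ s ÷ 3600 = 1.843 hours.

T ≈ 1.843 hours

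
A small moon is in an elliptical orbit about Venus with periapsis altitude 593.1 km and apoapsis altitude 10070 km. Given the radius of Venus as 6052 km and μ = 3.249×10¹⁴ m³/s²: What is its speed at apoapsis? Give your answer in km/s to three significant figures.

r_p = 6052 + 593.1 = 6645.1 km = 6.6451×10⁶ m.
r_a = 6052 + 10070 = 16122 km = 1.6122×10⁷ m.
Semi-major axis a = (r_p + r_a)/2 = 11384 km = 1.138×10⁷ m.
Vis-viva: v² = μ(2/r − 1/a) = 3.249×10¹⁴ × (1.241×10⁻⁷ − 8.785×10⁻⁸) = 1.176×10⁷ m²/s².
v = 3430 m/s = 3.430 km/s.

v ≈ 3.43 km/s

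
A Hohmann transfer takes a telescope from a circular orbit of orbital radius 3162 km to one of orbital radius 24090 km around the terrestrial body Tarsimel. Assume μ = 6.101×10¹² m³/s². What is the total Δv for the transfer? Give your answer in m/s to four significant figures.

r₁ = 3162 km = 3.162×10⁶ m.
r₂ = 24090 km = 2.409×10⁷ m.
Transfer ellipse a_t = (r₁ + r₂)/2 = 1.363×10⁷ m.
At r₁: circular v_c1 = √(μ/r₁) = 1389 m/s; transfer-periapsis v_p = √[μ(2/r₁ − 1/a_t)] = 1847 m/s.
Δv₁ = v_p − v_c1 = 457.9 m/s.
At r₂: circular v_c2 = √(μ/r₂) = 503.2 m/s; transfer-apoapsis v_a = √[μ(2/r₂ − 1/a_t)] = 242.4 m/s.
Δv₂ = v_c2 − v_a = 260.8 m/s.
Total Δv = Δv₁ + Δv₂ = 718.7 m/s.

Δv_total ≈ 718.7 m/s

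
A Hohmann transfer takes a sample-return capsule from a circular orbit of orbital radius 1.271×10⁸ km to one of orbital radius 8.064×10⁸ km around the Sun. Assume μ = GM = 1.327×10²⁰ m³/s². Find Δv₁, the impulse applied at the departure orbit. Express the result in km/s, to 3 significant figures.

r₁ = 1.271×10⁸ km = 1.271×10¹¹ m.
r₂ = 8.064×10⁸ km = 8.064×10¹¹ m.
Transfer ellipse a_t = (r₁ + r₂)/2 = 4.668×10¹¹ m.
At r₁: circular v_c1 = √(μ/r₁) = 32310 m/s; transfer-perihelion v_p = √[μ(2/r₁ − 1/a_t)] = 42470 m/s.
Δv₁ = v_p − v_c1 = 10160 m/s.
= 10.16 km/s.

Δv ≈ 10.2 km/s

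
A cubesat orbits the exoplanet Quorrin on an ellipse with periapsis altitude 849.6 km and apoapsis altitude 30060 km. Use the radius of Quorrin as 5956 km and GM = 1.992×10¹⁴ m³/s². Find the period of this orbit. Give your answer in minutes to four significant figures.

r_p = 5956 + 849.6 = 6805.6 km = 6.8056×10⁶ m.
r_a = 5956 + 30060 = 36016 km = 3.6016×10⁷ m.
Semi-major axis a = (r_p + r_a)/2 = (6805.6 + 36016)/2 = 21411 km = 2.141×10⁷ m.
By Kepler's third law T = 2π√(a³/μ) = 2π × 7.019×10³ = 4.410×10⁴ s.
= 735.1 minutes.

T ≈ 735.1 minutes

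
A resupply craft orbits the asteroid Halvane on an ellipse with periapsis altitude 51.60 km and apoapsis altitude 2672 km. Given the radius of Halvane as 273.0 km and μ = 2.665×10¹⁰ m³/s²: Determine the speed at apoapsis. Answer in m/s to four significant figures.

r_p = 273.0 + 51.60 = 324.60 km = 3.2460×10⁵ m.
r_a = 273.0 + 2672 = 2945.0 km = 2.9450×10⁶ m.
Semi-major axis a = (r_p + r_a)/2 = 1634.8 km = 1.635×10⁶ m.
Vis-viva: v² = μ(2/r − 1/a) = 2.665×10¹⁰ × (6.791×10⁻⁷ − 6.117×10⁻⁷) = 1.797×10³ m²/s².
v = 42.39 m/s.

v ≈ 42.39 m/s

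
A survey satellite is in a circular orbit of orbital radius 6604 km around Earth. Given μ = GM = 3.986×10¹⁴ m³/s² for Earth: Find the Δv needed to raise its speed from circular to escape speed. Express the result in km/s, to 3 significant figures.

Δv ≈ 3.22 km/s

r = 6604 km = 6.604×10⁶ m.
Circular speed v_c = √(μ/r) = 7769 m/s.
Escape speed v_esc = √(2μ/r) = √2 × v_c = 10990 m/s.
Δv = v_esc − v_c = 3218 m/s = 3.218 km/s.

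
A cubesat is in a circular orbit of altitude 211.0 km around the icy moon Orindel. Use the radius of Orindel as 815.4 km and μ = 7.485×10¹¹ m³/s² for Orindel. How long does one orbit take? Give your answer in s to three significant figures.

T ≈ 7550 s

r = 815.4 + 211.0 = 1026.4 km = 1.0264×10⁶ m.
Kepler's third law: T = 2π√(r³/μ) = 2π√((1.026×10⁶)³ / 7.485×10¹¹).
r³/μ = 1.445×10⁶ s², so T = 2π × 1.202×10³ = 7.552×10³ s.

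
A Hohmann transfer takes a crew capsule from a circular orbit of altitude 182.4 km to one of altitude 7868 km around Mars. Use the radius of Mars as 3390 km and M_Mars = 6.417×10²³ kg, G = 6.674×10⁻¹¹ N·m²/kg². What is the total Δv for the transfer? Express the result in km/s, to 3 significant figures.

Δv_total ≈ 1.40 km/s

μ = GM = 6.674×10⁻¹¹ × 6.417×10²³ = 4.283×10¹³ m³/s².
r₁ = 3390 + 182.4 = 3572.4 km = 3.5724×10⁶ m.
r₂ = 3390 + 7868 = 11258 km = 1.1258×10⁷ m.
Transfer ellipse a_t = (r₁ + r₂)/2 = 7.415×10⁶ m.
At r₁: circular v_c1 = √(μ/r₁) = 3462 m/s; transfer-periapsis v_p = √[μ(2/r₁ − 1/a_t)] = 4266 m/s.
Δv₁ = v_p − v_c1 = 803.9 m/s.
At r₂: circular v_c2 = √(μ/r₂) = 1950 m/s; transfer-apoapsis v_a = √[μ(2/r₂ − 1/a_t)] = 1354 m/s.
Δv₂ = v_c2 − v_a = 596.6 m/s.
Total Δv = Δv₁ + Δv₂ = 1400 m/s = 1.400 km/s.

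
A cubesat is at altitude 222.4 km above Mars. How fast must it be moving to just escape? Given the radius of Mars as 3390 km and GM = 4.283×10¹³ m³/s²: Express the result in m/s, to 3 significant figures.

r = 3390 + 222.4 = 3612.4 km = 3.6124×10⁶ m.
Escape speed v_esc = √(2μ/r) = √(2 × 4.283×10¹³ / 3.612×10⁶) = √(2.371×10⁷) = 4870 m/s.

v_esc ≈ 4870 m/s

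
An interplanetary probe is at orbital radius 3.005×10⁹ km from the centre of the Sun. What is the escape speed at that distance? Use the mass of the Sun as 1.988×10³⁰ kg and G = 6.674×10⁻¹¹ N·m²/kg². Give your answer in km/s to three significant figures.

v_esc ≈ 9.40 km/s

μ = GM = 6.674×10⁻¹¹ × 1.988×10³⁰ = 1.327×10²⁰ m³/s².
r = 3.005×10⁹ km = 3.005×10¹² m.
Escape speed v_esc = √(2μ/r) = √(2 × 1.327×10²⁰ / 3.005×10¹²) = √(8.831×10⁷) = 9397 m/s.
= 9.397 km/s.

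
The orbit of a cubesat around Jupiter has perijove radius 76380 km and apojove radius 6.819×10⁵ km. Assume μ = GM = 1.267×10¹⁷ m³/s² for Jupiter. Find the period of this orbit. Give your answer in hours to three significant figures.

T ≈ 36.2 hours

Semi-major axis a = (r_p + r_a)/2 = (76380 + 6.8190×10⁵)/2 = 3.7914×10⁵ km = 3.791×10⁸ m.
By Kepler's third law T = 2π√(a³/μ) = 2π × 2.074×10⁴ = 1.303×10⁵ s.
= 36.20 hours.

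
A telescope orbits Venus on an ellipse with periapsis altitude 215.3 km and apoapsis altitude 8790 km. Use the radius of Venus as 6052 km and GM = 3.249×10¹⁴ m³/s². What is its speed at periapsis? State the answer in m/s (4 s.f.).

v ≈ 8538 m/s

r_p = 6052 + 215.3 = 6267.3 km = 6.2673×10⁶ m.
r_a = 6052 + 8790 = 14842 km = 1.4842×10⁷ m.
Semi-major axis a = (r_p + r_a)/2 = 10555 km = 1.055×10⁷ m.
Vis-viva: v² = μ(2/r − 1/a) = 3.249×10¹⁴ × (3.191×10⁻⁷ − 9.474×10⁻⁸) = 7.290×10⁷ m²/s².
v = 8538 m/s.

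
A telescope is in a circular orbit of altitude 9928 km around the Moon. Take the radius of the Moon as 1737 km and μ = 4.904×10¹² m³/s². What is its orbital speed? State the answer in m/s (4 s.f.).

r = 1737 + 9928 = 11665 km = 1.1665×10⁷ m.
For a circular orbit v = √(μ/r) = √(4.904×10¹² / 1.166×10⁷) = √(4.204×10⁵) = 648.4 m/s.

v ≈ 648.4 m/s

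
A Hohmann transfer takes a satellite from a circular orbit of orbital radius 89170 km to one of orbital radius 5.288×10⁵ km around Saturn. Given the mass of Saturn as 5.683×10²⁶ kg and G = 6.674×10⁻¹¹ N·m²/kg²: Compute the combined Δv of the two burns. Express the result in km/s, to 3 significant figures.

μ = GM = 6.674×10⁻¹¹ × 5.683×10²⁶ = 3.793×10¹⁶ m³/s².
r₁ = 89170 km = 8.917×10⁷ m.
r₂ = 5.288×10⁵ km = 5.288×10⁸ m.
Transfer ellipse a_t = (r₁ + r₂)/2 = 3.090×10⁸ m.
At r₁: circular v_c1 = √(μ/r₁) = 20620 m/s; transfer-perikrone v_p = √[μ(2/r₁ − 1/a_t)] = 26980 m/s.
Δv₁ = v_p − v_c1 = 6356 m/s.
At r₂: circular v_c2 = √(μ/r₂) = 8469 m/s; transfer-apokrone v_a = √[μ(2/r₂ − 1/a_t)] = 4550 m/s.
Δv₂ = v_c2 − v_a = 3919 m/s.
Total Δv = Δv₁ + Δv₂ = 10280 m/s = 10.28 km/s.

Δv_total ≈ 10.3 km/s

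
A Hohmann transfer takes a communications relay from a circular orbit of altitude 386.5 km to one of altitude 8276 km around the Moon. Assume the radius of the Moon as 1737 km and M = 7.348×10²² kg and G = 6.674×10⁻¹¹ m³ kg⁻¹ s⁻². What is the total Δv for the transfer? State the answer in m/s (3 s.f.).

Δv_total ≈ 718 m/s

μ = GM = 6.674×10⁻¹¹ × 7.348×10²² = 4.904×10¹² m³/s².
r₁ = 1737 + 386.5 = 2123.5 km = 2.1235×10⁶ m.
r₂ = 1737 + 8276 = 10013 km = 1.0013×10⁷ m.
Transfer ellipse a_t = (r₁ + r₂)/2 = 6.068×10⁶ m.
At r₁: circular v_c1 = √(μ/r₁) = 1520 m/s; transfer-perilune v_p = √[μ(2/r₁ − 1/a_t)] = 1952 m/s.
Δv₁ = v_p − v_c1 = 432.4 m/s.
At r₂: circular v_c2 = √(μ/r₂) = 699.8 m/s; transfer-apolune v_a = √[μ(2/r₂ − 1/a_t)] = 414.0 m/s.
Δv₂ = v_c2 − v_a = 285.8 m/s.
Total Δv = Δv₁ + Δv₂ = 718.3 m/s.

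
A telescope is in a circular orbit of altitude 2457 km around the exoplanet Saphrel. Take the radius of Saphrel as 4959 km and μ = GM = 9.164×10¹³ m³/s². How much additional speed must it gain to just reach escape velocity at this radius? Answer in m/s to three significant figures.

Δv ≈ 1460 m/s

r = 4959 + 2457 = 7416.0 km = 7.4160×10⁶ m.
Circular speed v_c = √(μ/r) = 3515 m/s.
Escape speed v_esc = √(2μ/r) = √2 × v_c = 4971 m/s.
Δv = v_esc − v_c = 1456 m/s.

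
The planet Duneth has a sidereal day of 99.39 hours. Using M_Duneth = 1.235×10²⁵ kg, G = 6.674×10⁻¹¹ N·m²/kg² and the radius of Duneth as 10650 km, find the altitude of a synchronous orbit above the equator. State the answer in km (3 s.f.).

h_sync ≈ 1.28×10⁵ km

μ = GM = 6.674×10⁻¹¹ × 1.235×10²⁵ = 8.242×10¹⁴ m³/s².
T = 99.39 hours = 3.578×10⁵ s.
A synchronous orbit has period T, so by Kepler's third law a = (μT²/4π²)^(1/3).
μT²/4π² = 8.242×10¹⁴ × (3.578×10⁵)² / 39.48 = 2.673×10²⁴ m³.
a = 1.388×10⁸ m = 1.3878×10⁵ km.
Altitude h = a − R = 1.3878×10⁵ − 10650 = 1.2813×10⁵ km.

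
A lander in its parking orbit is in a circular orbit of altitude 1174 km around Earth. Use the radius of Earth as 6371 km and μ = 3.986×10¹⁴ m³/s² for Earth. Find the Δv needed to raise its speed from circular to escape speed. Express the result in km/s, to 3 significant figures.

Δv ≈ 3.01 km/s

r = 6371 + 1174 = 7545.0 km = 7.5450×10⁶ m.
Circular speed v_c = √(μ/r) = 7268 m/s.
Escape speed v_esc = √(2μ/r) = √2 × v_c = 10280 m/s.
Δv = v_esc − v_c = 3011 m/s = 3.011 km/s.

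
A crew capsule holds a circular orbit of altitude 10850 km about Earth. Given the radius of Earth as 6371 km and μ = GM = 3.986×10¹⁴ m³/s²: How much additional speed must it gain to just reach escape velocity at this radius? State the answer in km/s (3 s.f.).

r = 6371 + 10850 = 17221 km = 1.7221×10⁷ m.
Circular speed v_c = √(μ/r) = 4811 m/s.
Escape speed v_esc = √(2μ/r) = √2 × v_c = 6804 m/s.
Δv = v_esc − v_c = 1993 m/s = 1.993 km/s.

Δv ≈ 1.99 km/s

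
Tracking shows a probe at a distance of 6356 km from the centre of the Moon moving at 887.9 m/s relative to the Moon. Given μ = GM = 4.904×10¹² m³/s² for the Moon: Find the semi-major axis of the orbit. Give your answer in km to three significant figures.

r = 6.356×10⁶ m.
Specific orbital energy ε = v²/2 − μ/r = (887.9)²/2 − 4.904×10¹²/6.356×10⁶ = -3.774×10⁵ J/kg.
Since ε = −μ/(2a), a = −μ/(2ε) = 6.498×10⁶ m = 6497.6 km.

a ≈ 6500 km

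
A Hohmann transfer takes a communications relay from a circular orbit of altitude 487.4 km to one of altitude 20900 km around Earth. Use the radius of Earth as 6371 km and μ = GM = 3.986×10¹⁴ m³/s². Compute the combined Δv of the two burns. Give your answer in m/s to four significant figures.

r₁ = 6371 + 487.4 = 6858.4 km = 6.8584×10⁶ m.
r₂ = 6371 + 20900 = 27271 km = 2.7271×10⁷ m.
Transfer ellipse a_t = (r₁ + r₂)/2 = 1.706×10⁷ m.
At r₁: circular v_c1 = √(μ/r₁) = 7624 m/s; transfer-perigee v_p = √[μ(2/r₁ − 1/a_t)] = 9637 m/s.
Δv₁ = v_p − v_c1 = 2014 m/s.
At r₂: circular v_c2 = √(μ/r₂) = 3823 m/s; transfer-apogee v_a = √[μ(2/r₂ − 1/a_t)] = 2424 m/s.
Δv₂ = v_c2 − v_a = 1399 m/s.
Total Δv = Δv₁ + Δv₂ = 3413 m/s.

Δv_total ≈ 3413 m/s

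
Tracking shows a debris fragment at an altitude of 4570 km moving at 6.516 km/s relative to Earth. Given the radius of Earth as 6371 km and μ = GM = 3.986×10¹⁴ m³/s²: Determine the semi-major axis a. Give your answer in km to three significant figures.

a ≈ 13100 km

r = 6371 + 4570 = 10941 km = 1.094×10⁷ m.
Specific orbital energy ε = v²/2 − μ/r = (6516)²/2 − 3.986×10¹⁴/1.094×10⁷ = -1.520×10⁷ J/kg.
Since ε = −μ/(2a), a = −μ/(2ε) = 1.311×10⁷ m = 13110 km.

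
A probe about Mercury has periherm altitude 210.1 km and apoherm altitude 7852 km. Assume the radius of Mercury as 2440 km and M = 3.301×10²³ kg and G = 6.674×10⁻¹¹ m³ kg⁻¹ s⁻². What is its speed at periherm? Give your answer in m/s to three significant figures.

v ≈ 3640 m/s

μ = GM = 6.674×10⁻¹¹ × 3.301×10²³ = 2.203×10¹³ m³/s².
r_p = 2440 + 210.1 = 2650.1 km = 2.6501×10⁶ m.
r_a = 2440 + 7852 = 10292 km = 1.0292×10⁷ m.
Semi-major axis a = (r_p + r_a)/2 = 6471.1 km = 6.471×10⁶ m.
Vis-viva: v² = μ(2/r − 1/a) = 2.203×10¹³ × (7.547×10⁻⁷ − 1.545×10⁻⁷) = 1.322×10⁷ m²/s².
v = 3636 m/s.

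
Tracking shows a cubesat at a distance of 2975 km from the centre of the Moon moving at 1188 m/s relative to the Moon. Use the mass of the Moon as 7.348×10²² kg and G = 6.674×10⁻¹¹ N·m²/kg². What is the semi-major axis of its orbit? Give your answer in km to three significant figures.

μ = GM = 6.674×10⁻¹¹ × 7.348×10²² = 4.904×10¹² m³/s².
r = 2.975×10⁶ m.
Vis-viva rearranged: 1/a = 2/r − v²/μ = 6.723×10⁻⁷ − 2.878×10⁻⁷ = 3.845×10⁻⁷ m⁻¹.
a = 2.601×10⁶ m = 2600.9 km.

a ≈ 2600 km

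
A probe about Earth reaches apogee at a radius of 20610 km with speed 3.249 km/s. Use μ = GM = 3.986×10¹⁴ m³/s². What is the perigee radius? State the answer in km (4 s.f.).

r_a = 2.061×10⁷ m.
Specific energy ε = v²/2 − μ/r = -1.406×10⁷ J/kg, so a = −μ/(2ε) = 1.417×10⁷ m.
The apsides satisfy r_p + r_a = 2a, so the perigee radius is 2a − r_a = 7.736×10⁶ m = 7735.6 km.

perigee radius ≈ 7736 km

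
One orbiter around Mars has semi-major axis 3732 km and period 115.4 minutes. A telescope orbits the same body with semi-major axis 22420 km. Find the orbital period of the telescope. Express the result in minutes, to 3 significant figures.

T₂ ≈ 1700 minutes

Kepler's third law: T² ∝ a³, so T₂ = T₁ (a₂/a₁)^(3/2).
a₂/a₁ = 6.008, (a₂/a₁)^(3/2) = 14.72.
T₂ = 115.4 × 14.72 = 1699 minutes.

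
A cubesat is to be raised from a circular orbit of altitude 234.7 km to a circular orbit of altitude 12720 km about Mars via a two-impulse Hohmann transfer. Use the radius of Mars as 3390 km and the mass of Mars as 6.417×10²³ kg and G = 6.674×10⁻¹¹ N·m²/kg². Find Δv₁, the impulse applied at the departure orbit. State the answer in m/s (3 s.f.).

Δv ≈ 955 m/s

μ = GM = 6.674×10⁻¹¹ × 6.417×10²³ = 4.283×10¹³ m³/s².
r₁ = 3390 + 234.7 = 3624.7 km = 3.6247×10⁶ m.
r₂ = 3390 + 12720 = 16110 km = 1.6110×10⁷ m.
Transfer ellipse a_t = (r₁ + r₂)/2 = 9.867×10⁶ m.
At r₁: circular v_c1 = √(μ/r₁) = 3437 m/s; transfer-periapsis v_p = √[μ(2/r₁ − 1/a_t)] = 4392 m/s.
Δv₁ = v_p − v_c1 = 954.7 m/s.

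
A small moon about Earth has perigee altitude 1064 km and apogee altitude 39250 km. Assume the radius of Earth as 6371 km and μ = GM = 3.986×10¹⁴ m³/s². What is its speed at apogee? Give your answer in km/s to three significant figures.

r_p = 6371 + 1064 = 7435.0 km = 7.4350×10⁶ m.
r_a = 6371 + 39250 = 45621 km = 4.5621×10⁷ m.
Semi-major axis a = (r_p + r_a)/2 = 26528 km = 2.653×10⁷ m.
Vis-viva: v² = μ(2/r − 1/a) = 3.986×10¹⁴ × (4.384×10⁻⁸ − 3.770×10⁻⁸) = 2.449×10⁶ m²/s².
v = 1565 m/s = 1.565 km/s.

v ≈ 1.56 km/s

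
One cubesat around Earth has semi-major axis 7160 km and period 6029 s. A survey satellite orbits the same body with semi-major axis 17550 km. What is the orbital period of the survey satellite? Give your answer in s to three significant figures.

T₂ ≈ 23100 s

Kepler's third law: T² ∝ a³, so T₂ = T₁ (a₂/a₁)^(3/2).
a₂/a₁ = 2.451, (a₂/a₁)^(3/2) = 3.837.
T₂ = 6029 × 3.837 = 23140 s.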